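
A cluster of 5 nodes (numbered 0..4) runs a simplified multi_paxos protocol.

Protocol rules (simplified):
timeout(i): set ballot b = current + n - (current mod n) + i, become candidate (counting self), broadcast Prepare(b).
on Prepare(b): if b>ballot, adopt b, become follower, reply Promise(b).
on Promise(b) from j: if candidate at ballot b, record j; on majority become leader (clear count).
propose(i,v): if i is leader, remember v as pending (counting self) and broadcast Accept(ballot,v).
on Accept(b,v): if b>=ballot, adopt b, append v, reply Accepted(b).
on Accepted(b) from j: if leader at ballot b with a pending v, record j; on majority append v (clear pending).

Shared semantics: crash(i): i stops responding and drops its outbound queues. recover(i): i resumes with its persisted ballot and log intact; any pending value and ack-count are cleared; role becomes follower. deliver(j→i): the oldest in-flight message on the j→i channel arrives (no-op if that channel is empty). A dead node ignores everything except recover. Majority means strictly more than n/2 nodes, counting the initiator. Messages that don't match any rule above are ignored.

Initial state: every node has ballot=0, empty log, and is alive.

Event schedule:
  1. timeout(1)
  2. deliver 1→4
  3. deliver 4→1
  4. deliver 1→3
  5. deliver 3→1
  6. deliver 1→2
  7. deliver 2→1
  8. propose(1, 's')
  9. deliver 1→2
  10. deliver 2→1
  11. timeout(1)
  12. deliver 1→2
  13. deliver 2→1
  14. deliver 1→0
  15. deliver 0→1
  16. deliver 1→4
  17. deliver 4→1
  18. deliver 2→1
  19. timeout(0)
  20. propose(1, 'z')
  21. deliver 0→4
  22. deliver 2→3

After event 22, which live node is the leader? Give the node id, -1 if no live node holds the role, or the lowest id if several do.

-1

1. timeout(1):  <1:cand b6 ->
2. deliver 1→4:  <4:foll b6 ->
3. deliver 4→1:  nop
4. deliver 1→3:  <3:foll b6 ->
5. deliver 3→1:  <1:lead b6 ->
6. deliver 1→2:  <2:foll b6 ->
7. deliver 2→1:  nop
8. propose(1,'s'):  nop
9. deliver 1→2:  <2:foll b6 s>
10. deliver 2→1:  nop
11. timeout(1):  <1:cand b11 ->
12. deliver 1→2:  <2:foll b11 s>
13. deliver 2→1:  nop
14. deliver 1→0:  <0:foll b6 ->
15. deliver 0→1:  nop
16. deliver 1→4:  <4:foll b6 s>
17. deliver 4→1:  nop
18. deliver 2→1:  nop
19. timeout(0):  <0:cand b10 ->
20. propose(1,'z'):  nop
21. deliver 0→4:  <4:foll b10 s>
22. deliver 2→3:  nop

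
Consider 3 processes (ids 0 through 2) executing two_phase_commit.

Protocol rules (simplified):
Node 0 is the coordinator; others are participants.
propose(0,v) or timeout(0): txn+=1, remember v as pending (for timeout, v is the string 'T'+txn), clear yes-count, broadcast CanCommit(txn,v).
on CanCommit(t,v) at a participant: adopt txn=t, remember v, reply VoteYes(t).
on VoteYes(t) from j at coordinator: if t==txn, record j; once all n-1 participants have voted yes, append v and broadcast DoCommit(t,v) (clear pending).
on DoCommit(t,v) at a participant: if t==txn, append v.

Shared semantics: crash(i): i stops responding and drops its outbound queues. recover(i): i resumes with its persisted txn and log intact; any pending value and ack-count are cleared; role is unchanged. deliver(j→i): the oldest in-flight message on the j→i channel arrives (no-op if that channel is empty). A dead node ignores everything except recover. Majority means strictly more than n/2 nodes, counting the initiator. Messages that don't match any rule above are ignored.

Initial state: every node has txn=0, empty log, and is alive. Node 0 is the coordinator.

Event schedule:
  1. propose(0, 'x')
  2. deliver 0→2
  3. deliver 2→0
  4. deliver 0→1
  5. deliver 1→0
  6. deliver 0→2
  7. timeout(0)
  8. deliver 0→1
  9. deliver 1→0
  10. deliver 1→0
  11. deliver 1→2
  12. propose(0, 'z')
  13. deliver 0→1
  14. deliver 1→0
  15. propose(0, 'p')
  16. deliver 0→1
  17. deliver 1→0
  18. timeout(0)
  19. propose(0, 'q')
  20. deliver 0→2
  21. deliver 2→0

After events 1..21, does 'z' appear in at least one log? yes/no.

step 1 propose(0,'x'): 0={coor,t=1,log=-}
step 2 deliver 0→2: 2={part,t=1,log=-}
step 3 deliver 2→0: —
step 4 deliver 0→1: 1={part,t=1,log=-}
step 5 deliver 1→0: 0={coor,t=1,log=x}
step 6 deliver 0→2: 2={part,t=1,log=x}
step 7 timeout(0): 0={coor,t=2,log=x}
step 8 deliver 0→1: 1={part,t=1,log=x}
step 9 deliver 1→0: —
step 10 deliver 1→0: —
step 11 deliver 1→2: —
step 12 propose(0,'z'): 0={coor,t=3,log=x}
step 13 deliver 0→1: 1={part,t=2,log=x}
step 14 deliver 1→0: —
step 15 propose(0,'p'): 0={coor,t=4,log=x}
step 16 deliver 0→1: 1={part,t=3,log=x}
step 17 deliver 1→0: —
step 18 timeout(0): 0={coor,t=5,log=x}
step 19 propose(0,'q'): 0={coor,t=6,log=x}
step 20 deliver 0→2: 2={part,t=2,log=x}
step 21 deliver 2→0: —

no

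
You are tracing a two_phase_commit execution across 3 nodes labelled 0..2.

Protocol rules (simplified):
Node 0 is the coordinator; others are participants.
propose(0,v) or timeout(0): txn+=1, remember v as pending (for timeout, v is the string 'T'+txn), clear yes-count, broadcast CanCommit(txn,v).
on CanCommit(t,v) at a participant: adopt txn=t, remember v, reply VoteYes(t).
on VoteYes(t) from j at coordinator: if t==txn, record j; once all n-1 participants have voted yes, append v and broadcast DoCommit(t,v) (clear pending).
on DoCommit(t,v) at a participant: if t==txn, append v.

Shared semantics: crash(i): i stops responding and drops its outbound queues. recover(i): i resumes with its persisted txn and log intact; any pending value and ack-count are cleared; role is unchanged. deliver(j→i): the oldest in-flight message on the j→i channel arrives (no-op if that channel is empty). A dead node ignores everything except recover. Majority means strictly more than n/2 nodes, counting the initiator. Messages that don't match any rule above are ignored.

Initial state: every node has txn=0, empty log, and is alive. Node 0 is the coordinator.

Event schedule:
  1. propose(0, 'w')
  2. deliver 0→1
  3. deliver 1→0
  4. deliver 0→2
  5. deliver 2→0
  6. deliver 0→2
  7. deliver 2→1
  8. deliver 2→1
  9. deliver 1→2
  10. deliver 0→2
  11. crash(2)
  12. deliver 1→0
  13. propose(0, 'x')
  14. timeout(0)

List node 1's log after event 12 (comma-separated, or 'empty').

empty

1. propose(0,'w'):  <0:coor t1 ->
2. deliver 0→1:  <1:part t1 ->
3. deliver 1→0:  nop
4. deliver 0→2:  <2:part t1 ->
5. deliver 2→0:  <0:coor t1 w>
6. deliver 0→2:  <2:part t1 w>
7. deliver 2→1:  nop
8. deliver 2→1:  nop
9. deliver 1→2:  nop
10. deliver 0→2:  nop
11. crash(2):  <2:✗part t1 w>
12. deliver 1→0:  nop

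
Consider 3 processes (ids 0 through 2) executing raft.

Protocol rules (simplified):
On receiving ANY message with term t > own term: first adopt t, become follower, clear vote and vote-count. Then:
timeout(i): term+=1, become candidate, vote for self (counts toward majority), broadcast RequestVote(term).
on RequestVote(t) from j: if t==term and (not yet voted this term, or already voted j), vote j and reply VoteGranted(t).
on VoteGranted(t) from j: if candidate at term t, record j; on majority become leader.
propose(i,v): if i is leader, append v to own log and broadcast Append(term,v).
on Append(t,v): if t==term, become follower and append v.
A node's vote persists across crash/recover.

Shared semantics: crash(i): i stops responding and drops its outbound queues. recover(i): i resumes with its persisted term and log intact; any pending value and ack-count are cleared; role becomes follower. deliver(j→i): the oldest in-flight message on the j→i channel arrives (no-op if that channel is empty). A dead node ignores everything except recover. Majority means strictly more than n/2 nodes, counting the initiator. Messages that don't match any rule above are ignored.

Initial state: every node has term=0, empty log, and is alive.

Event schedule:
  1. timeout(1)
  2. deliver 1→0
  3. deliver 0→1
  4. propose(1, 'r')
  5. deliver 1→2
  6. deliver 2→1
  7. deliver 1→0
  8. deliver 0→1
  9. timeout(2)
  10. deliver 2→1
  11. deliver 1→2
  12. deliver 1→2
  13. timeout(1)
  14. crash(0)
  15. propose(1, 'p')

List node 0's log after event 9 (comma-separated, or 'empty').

e1 timeout(1): 1[cand,t=1,-]
e2 deliver 1→0: 0[foll,t=1,-]
e3 deliver 0→1: 1[lead,t=1,-]
e4 propose(1,'r'): 1[lead,t=1,r]
e5 deliver 1→2: 2[foll,t=1,-]
e6 deliver 2→1: ·
e7 deliver 1→0: 0[foll,t=1,r]
e8 deliver 0→1: ·
e9 timeout(2): 2[cand,t=2,-]

r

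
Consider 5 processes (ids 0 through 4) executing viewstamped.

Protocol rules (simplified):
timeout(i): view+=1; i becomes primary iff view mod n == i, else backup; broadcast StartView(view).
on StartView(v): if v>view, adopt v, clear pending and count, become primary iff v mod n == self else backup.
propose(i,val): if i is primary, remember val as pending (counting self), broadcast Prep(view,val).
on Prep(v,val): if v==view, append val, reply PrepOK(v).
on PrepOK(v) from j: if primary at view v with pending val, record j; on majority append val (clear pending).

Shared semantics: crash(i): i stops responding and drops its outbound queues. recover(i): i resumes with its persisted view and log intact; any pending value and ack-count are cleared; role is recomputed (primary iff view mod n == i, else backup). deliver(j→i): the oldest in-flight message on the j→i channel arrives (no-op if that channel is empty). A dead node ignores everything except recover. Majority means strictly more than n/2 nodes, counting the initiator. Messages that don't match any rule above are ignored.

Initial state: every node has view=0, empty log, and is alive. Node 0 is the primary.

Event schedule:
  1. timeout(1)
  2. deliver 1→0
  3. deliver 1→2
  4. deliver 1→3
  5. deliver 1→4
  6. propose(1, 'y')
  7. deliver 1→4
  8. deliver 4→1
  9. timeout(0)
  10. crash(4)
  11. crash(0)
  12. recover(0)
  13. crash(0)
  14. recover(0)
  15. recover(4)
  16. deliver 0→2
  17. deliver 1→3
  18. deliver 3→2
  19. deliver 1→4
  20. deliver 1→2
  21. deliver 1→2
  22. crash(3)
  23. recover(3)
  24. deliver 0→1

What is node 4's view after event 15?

1

[1] timeout(1) → N1(prim v1 [-])
[2] deliver 1→0 → N0(back v1 [-])
[3] deliver 1→2 → N2(back v1 [-])
[4] deliver 1→3 → N3(back v1 [-])
[5] deliver 1→4 → N4(back v1 [-])
[6] propose(1,'y') → ∅
[7] deliver 1→4 → N4(back v1 [y])
[8] deliver 4→1 → ∅
[9] timeout(0) → N0(back v2 [-])
[10] crash(4) → N4(✗back v1 [y])
[11] crash(0) → N0(✗back v2 [-])
[12] recover(0) → N0(back v2 [-])
[13] crash(0) → N0(✗back v2 [-])
[14] recover(0) → N0(back v2 [-])
[15] recover(4) → N4(back v1 [y])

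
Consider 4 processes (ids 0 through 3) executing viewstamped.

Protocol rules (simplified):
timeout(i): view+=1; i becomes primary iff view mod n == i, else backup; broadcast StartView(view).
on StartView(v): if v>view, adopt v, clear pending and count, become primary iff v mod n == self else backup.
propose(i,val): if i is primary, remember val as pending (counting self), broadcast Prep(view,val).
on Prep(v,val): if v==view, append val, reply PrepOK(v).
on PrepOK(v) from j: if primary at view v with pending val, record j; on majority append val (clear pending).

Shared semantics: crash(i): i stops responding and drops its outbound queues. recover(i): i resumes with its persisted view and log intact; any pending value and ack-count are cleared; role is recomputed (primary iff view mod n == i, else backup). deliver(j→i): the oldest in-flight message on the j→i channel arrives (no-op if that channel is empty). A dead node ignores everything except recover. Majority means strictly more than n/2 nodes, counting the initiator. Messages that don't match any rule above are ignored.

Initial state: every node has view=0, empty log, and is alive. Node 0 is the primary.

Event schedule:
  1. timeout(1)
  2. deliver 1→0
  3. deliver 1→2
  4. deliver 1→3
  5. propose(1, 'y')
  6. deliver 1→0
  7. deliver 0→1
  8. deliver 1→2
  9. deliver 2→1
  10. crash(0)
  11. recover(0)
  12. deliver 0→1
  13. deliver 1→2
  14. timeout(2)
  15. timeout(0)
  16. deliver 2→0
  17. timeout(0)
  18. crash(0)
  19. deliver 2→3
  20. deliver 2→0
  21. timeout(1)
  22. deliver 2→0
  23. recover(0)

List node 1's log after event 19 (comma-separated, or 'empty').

e1 timeout(1): 1[prim,v=1,-]
e2 deliver 1→0: 0[back,v=1,-]
e3 deliver 1→2: 2[back,v=1,-]
e4 deliver 1→3: 3[back,v=1,-]
e5 propose(1,'y'): ·
e6 deliver 1→0: 0[back,v=1,y]
e7 deliver 0→1: ·
e8 deliver 1→2: 2[back,v=1,y]
e9 deliver 2→1: 1[prim,v=1,y]
e10 crash(0): 0[✗back,v=1,y]
e11 recover(0): 0[back,v=1,y]
e12 deliver 0→1: ·
e13 deliver 1→2: ·
e14 timeout(2): 2[prim,v=2,y]
e15 timeout(0): 0[back,v=2,y]
e16 deliver 2→0: ·
e17 timeout(0): 0[back,v=3,y]
e18 crash(0): 0[✗back,v=3,y]
e19 deliver 2→3: 3[back,v=2,-]

y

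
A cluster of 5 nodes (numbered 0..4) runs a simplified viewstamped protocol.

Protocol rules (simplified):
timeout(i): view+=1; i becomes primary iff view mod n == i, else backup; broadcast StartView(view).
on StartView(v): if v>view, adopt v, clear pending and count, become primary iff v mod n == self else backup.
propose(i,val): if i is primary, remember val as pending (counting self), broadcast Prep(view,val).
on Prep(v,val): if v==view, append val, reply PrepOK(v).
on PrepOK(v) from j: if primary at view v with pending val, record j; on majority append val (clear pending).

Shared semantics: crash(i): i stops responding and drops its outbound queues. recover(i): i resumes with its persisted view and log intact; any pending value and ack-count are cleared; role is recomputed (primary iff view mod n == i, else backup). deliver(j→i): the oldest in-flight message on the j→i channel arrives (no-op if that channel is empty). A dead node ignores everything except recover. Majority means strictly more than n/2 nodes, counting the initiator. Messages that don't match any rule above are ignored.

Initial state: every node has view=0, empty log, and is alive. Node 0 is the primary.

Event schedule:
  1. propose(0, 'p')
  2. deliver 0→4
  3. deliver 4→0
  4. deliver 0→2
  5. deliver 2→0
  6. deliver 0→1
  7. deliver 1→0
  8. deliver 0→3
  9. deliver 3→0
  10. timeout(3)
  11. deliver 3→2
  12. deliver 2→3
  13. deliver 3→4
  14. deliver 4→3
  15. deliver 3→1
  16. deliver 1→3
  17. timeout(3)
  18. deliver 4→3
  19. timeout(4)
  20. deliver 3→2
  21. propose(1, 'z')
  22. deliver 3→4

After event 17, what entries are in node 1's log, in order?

e1 propose(0,'p'): ·
e2 deliver 0→4: 4[back,v=0,p]
e3 deliver 4→0: ·
e4 deliver 0→2: 2[back,v=0,p]
e5 deliver 2→0: 0[prim,v=0,p]
e6 deliver 0→1: 1[back,v=0,p]
e7 deliver 1→0: ·
e8 deliver 0→3: 3[back,v=0,p]
e9 deliver 3→0: ·
e10 timeout(3): 3[back,v=1,p]
e11 deliver 3→2: 2[back,v=1,p]
e12 deliver 2→3: ·
e13 deliver 3→4: 4[back,v=1,p]
e14 deliver 4→3: ·
e15 deliver 3→1: 1[prim,v=1,p]
e16 deliver 1→3: ·
e17 timeout(3): 3[back,v=2,p]

p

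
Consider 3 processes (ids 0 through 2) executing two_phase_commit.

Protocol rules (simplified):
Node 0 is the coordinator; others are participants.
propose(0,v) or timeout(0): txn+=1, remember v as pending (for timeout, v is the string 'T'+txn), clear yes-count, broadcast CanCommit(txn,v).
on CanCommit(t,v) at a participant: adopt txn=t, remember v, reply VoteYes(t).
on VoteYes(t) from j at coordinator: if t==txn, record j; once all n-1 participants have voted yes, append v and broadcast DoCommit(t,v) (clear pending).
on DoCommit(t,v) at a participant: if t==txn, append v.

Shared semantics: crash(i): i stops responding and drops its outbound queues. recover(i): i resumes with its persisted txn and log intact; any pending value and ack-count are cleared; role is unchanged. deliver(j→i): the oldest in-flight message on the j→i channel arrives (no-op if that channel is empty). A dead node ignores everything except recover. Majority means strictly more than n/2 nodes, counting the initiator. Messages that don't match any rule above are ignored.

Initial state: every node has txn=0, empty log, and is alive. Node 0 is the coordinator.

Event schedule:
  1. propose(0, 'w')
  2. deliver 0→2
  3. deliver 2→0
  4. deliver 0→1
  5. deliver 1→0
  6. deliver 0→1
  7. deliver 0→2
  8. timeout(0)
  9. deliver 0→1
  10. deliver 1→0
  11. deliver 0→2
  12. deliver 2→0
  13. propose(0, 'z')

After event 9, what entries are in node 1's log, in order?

w

after 1 — propose(0,'w'): n0:coor/t1/[-]
after 2 — deliver 0→2: n2:part/t1/[-]
after 3 — deliver 2→0: ·
after 4 — deliver 0→1: n1:part/t1/[-]
after 5 — deliver 1→0: n0:coor/t1/[w]
after 6 — deliver 0→1: n1:part/t1/[w]
after 7 — deliver 0→2: n2:part/t1/[w]
after 8 — timeout(0): n0:coor/t2/[w]
after 9 — deliver 0→1: n1:part/t2/[w]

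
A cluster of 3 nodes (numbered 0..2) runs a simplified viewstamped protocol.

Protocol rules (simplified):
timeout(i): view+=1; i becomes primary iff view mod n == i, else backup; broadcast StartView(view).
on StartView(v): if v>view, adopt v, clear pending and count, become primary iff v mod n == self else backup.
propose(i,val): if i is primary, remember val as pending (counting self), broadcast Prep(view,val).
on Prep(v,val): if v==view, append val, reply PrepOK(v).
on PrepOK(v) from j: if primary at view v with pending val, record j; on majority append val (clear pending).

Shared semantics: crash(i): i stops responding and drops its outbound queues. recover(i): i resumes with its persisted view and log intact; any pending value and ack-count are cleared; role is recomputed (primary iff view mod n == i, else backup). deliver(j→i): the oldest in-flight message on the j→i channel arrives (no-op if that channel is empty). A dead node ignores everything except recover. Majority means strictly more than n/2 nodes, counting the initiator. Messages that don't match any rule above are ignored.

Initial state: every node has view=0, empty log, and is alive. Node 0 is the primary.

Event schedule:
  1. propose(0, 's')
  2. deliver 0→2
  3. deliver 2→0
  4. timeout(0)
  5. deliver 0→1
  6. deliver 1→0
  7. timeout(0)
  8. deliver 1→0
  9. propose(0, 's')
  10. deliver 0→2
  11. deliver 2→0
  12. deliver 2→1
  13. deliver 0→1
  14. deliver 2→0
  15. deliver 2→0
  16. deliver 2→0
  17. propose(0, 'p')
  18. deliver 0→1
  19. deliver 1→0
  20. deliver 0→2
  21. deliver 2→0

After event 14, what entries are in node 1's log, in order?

s

after 1 — propose(0,'s'): ·
after 2 — deliver 0→2: n2:back/v0/[s]
after 3 — deliver 2→0: n0:prim/v0/[s]
after 4 — timeout(0): n0:back/v1/[s]
after 5 — deliver 0→1: n1:back/v0/[s]
after 6 — deliver 1→0: ·
after 7 — timeout(0): n0:back/v2/[s]
after 8 — deliver 1→0: ·
after 9 — propose(0,'s'): ·
after 10 — deliver 0→2: n2:back/v1/[s]
after 11 — deliver 2→0: ·
after 12 — deliver 2→1: ·
after 13 — deliver 0→1: n1:prim/v1/[s]
after 14 — deliver 2→0: ·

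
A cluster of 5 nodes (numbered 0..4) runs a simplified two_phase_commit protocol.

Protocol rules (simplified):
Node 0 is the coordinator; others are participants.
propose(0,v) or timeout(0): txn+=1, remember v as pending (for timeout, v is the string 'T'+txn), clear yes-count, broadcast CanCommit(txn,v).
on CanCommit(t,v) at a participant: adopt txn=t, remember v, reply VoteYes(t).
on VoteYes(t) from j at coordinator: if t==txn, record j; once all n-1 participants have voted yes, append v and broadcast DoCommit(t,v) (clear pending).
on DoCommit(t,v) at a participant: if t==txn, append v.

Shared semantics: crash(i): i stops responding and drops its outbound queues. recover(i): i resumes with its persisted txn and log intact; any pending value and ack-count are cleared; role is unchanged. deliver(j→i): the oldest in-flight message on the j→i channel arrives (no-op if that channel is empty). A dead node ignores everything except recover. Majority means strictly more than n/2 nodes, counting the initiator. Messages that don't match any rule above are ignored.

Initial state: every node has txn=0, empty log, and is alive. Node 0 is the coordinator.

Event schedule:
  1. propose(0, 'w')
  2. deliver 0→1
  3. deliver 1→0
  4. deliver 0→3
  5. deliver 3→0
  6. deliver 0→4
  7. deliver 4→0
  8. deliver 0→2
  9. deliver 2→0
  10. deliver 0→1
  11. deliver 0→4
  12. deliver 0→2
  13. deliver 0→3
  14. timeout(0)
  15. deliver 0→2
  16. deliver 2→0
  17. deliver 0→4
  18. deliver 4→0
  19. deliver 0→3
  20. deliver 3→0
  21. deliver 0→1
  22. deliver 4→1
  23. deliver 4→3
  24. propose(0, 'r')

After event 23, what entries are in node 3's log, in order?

w

step 1 propose(0,'w'): 0={coor,t=1,log=-}
step 2 deliver 0→1: 1={part,t=1,log=-}
step 3 deliver 1→0: —
step 4 deliver 0→3: 3={part,t=1,log=-}
step 5 deliver 3→0: —
step 6 deliver 0→4: 4={part,t=1,log=-}
step 7 deliver 4→0: —
step 8 deliver 0→2: 2={part,t=1,log=-}
step 9 deliver 2→0: 0={coor,t=1,log=w}
step 10 deliver 0→1: 1={part,t=1,log=w}
step 11 deliver 0→4: 4={part,t=1,log=w}
step 12 deliver 0→2: 2={part,t=1,log=w}
step 13 deliver 0→3: 3={part,t=1,log=w}
step 14 timeout(0): 0={coor,t=2,log=w}
step 15 deliver 0→2: 2={part,t=2,log=w}
step 16 deliver 2→0: —
step 17 deliver 0→4: 4={part,t=2,log=w}
step 18 deliver 4→0: —
step 19 deliver 0→3: 3={part,t=2,log=w}
step 20 deliver 3→0: —
step 21 deliver 0→1: 1={part,t=2,log=w}
step 22 deliver 4→1: —
step 23 deliver 4→3: —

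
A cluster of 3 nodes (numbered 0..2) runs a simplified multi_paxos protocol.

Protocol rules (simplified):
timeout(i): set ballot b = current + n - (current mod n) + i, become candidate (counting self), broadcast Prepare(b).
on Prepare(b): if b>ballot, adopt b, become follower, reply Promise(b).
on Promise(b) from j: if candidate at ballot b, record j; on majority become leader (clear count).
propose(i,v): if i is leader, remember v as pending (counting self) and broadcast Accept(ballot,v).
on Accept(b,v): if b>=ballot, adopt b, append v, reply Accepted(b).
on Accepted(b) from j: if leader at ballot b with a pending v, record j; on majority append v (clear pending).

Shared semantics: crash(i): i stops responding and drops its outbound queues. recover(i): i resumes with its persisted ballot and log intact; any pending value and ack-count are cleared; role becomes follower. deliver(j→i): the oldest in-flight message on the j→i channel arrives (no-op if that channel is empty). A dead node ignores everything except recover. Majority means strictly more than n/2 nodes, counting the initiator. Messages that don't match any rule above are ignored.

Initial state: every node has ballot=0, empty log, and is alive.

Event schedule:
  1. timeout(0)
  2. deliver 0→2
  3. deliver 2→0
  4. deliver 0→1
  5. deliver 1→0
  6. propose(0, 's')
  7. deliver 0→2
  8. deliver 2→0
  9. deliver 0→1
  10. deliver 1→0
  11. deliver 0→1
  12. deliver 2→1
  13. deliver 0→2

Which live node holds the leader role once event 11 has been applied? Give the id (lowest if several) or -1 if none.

0

1. timeout(0):  <0:cand b3 ->
2. deliver 0→2:  <2:foll b3 ->
3. deliver 2→0:  <0:lead b3 ->
4. deliver 0→1:  <1:foll b3 ->
5. deliver 1→0:  nop
6. propose(0,'s'):  nop
7. deliver 0→2:  <2:foll b3 s>
8. deliver 2→0:  <0:lead b3 s>
9. deliver 0→1:  <1:foll b3 s>
10. deliver 1→0:  nop
11. deliver 0→1:  nop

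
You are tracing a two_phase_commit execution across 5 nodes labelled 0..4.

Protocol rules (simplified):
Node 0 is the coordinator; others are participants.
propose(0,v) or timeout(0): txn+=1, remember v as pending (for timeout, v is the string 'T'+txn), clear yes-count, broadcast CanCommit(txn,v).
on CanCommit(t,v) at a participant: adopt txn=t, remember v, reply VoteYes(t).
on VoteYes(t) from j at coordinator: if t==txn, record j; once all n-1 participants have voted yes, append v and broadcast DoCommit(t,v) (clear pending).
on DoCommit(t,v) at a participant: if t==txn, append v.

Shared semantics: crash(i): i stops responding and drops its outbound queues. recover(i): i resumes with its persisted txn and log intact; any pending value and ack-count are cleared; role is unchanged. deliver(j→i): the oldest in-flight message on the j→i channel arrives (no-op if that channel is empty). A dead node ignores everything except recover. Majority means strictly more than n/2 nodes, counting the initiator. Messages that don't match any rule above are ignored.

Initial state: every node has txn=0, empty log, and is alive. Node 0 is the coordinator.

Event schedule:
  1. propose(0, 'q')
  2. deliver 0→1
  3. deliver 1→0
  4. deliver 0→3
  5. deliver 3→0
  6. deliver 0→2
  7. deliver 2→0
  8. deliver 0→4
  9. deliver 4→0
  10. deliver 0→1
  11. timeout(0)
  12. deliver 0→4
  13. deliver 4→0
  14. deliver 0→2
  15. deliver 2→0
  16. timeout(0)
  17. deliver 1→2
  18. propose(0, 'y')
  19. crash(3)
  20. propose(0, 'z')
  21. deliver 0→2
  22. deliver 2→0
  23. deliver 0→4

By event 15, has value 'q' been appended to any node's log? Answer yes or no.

after 1 — propose(0,'q'): n0:coor/t1/[-]
after 2 — deliver 0→1: n1:part/t1/[-]
after 3 — deliver 1→0: ·
after 4 — deliver 0→3: n3:part/t1/[-]
after 5 — deliver 3→0: ·
after 6 — deliver 0→2: n2:part/t1/[-]
after 7 — deliver 2→0: ·
after 8 — deliver 0→4: n4:part/t1/[-]
after 9 — deliver 4→0: n0:coor/t1/[q]
after 10 — deliver 0→1: n1:part/t1/[q]
after 11 — timeout(0): n0:coor/t2/[q]
after 12 — deliver 0→4: n4:part/t1/[q]
after 13 — deliver 4→0: ·
after 14 — deliver 0→2: n2:part/t1/[q]
after 15 — deliver 2→0: ·

yes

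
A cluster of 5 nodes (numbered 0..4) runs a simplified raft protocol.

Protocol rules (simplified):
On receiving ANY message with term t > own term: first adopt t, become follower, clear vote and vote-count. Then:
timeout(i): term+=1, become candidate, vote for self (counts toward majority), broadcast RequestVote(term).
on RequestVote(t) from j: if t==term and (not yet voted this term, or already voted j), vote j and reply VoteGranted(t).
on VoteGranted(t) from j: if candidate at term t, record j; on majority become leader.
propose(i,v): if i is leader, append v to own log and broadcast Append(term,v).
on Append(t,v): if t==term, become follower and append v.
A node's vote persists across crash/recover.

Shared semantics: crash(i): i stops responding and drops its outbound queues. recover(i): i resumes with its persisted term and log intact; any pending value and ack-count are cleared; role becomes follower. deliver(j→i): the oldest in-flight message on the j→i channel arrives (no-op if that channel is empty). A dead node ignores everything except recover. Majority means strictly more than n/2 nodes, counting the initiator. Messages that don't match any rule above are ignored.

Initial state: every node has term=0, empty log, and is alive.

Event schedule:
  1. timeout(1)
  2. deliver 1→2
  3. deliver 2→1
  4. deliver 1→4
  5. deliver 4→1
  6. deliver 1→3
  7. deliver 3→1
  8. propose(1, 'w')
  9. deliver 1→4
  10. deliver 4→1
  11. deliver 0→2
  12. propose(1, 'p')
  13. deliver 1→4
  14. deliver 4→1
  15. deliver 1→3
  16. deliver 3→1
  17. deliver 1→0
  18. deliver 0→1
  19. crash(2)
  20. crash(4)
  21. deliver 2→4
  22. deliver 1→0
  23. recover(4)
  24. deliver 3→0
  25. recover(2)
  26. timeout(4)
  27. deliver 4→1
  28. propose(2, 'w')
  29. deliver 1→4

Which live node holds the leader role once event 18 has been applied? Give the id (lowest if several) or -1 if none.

1. timeout(1):  <1:cand t1 ->
2. deliver 1→2:  <2:foll t1 ->
3. deliver 2→1:  nop
4. deliver 1→4:  <4:foll t1 ->
5. deliver 4→1:  <1:lead t1 ->
6. deliver 1→3:  <3:foll t1 ->
7. deliver 3→1:  nop
8. propose(1,'w'):  <1:lead t1 w>
9. deliver 1→4:  <4:foll t1 w>
10. deliver 4→1:  nop
11. deliver 0→2:  nop
12. propose(1,'p'):  <1:lead t1 w,p>
13. deliver 1→4:  <4:foll t1 w,p>
14. deliver 4→1:  nop
15. deliver 1→3:  <3:foll t1 w>
16. deliver 3→1:  nop
17. deliver 1→0:  <0:foll t1 ->
18. deliver 0→1:  nop

1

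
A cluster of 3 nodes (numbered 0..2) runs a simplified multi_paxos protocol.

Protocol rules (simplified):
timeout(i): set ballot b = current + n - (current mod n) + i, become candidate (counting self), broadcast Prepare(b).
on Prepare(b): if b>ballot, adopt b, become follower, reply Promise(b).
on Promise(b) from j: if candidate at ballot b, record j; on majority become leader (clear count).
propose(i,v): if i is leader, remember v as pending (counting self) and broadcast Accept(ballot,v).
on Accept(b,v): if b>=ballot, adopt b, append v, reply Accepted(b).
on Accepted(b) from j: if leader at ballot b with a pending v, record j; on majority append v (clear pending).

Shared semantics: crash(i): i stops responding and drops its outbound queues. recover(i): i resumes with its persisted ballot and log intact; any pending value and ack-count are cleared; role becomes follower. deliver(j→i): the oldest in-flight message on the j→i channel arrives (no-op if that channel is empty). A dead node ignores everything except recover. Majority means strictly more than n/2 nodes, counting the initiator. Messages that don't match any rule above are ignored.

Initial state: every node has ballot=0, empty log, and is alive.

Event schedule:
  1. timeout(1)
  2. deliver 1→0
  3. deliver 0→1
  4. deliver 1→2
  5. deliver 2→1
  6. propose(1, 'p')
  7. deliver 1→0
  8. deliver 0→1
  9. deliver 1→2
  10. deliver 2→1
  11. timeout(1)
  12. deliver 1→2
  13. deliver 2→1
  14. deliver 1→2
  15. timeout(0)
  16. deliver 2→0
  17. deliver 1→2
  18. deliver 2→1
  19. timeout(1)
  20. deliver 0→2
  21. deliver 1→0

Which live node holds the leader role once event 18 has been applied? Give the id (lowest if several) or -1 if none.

after 1 — timeout(1): n1:cand/b4/[-]
after 2 — deliver 1→0: n0:foll/b4/[-]
after 3 — deliver 0→1: n1:lead/b4/[-]
after 4 — deliver 1→2: n2:foll/b4/[-]
after 5 — deliver 2→1: ·
after 6 — propose(1,'p'): ·
after 7 — deliver 1→0: n0:foll/b4/[p]
after 8 — deliver 0→1: n1:lead/b4/[p]
after 9 — deliver 1→2: n2:foll/b4/[p]
after 10 — deliver 2→1: ·
after 11 — timeout(1): n1:cand/b7/[p]
after 12 — deliver 1→2: n2:foll/b7/[p]
after 13 — deliver 2→1: n1:lead/b7/[p]
after 14 — deliver 1→2: ·
after 15 — timeout(0): n0:cand/b6/[p]
after 16 — deliver 2→0: ·
after 17 — deliver 1→2: ·
after 18 — deliver 2→1: ·

1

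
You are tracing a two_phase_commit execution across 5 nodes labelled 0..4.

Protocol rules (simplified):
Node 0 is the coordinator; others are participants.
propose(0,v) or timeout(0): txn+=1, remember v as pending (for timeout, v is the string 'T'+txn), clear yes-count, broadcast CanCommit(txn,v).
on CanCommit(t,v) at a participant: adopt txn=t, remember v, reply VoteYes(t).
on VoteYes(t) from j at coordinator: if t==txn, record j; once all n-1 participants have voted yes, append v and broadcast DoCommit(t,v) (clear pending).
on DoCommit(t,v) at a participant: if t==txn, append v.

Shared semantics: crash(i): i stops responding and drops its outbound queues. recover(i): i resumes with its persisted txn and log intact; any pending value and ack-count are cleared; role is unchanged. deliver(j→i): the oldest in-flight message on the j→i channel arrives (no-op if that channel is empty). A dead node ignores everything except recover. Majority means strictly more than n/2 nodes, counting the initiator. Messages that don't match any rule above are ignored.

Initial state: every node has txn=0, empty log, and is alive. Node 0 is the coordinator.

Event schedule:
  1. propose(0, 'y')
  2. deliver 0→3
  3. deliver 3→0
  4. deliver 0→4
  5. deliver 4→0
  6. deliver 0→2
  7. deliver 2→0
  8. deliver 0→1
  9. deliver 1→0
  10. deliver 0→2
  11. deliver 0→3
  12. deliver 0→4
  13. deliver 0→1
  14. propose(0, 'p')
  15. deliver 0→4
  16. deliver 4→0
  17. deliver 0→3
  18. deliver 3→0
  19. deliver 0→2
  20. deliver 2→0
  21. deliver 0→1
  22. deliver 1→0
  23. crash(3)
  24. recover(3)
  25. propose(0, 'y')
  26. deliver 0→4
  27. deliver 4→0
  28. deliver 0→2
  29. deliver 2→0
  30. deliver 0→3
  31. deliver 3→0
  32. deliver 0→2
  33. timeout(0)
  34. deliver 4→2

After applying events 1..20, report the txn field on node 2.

e1 propose(0,'y'): 0[coor,t=1,-]
e2 deliver 0→3: 3[part,t=1,-]
e3 deliver 3→0: ·
e4 deliver 0→4: 4[part,t=1,-]
e5 deliver 4→0: ·
e6 deliver 0→2: 2[part,t=1,-]
e7 deliver 2→0: ·
e8 deliver 0→1: 1[part,t=1,-]
e9 deliver 1→0: 0[coor,t=1,y]
e10 deliver 0→2: 2[part,t=1,y]
e11 deliver 0→3: 3[part,t=1,y]
e12 deliver 0→4: 4[part,t=1,y]
e13 deliver 0→1: 1[part,t=1,y]
e14 propose(0,'p'): 0[coor,t=2,y]
e15 deliver 0→4: 4[part,t=2,y]
e16 deliver 4→0: ·
e17 deliver 0→3: 3[part,t=2,y]
e18 deliver 3→0: ·
e19 deliver 0→2: 2[part,t=2,y]
e20 deliver 2→0: ·

2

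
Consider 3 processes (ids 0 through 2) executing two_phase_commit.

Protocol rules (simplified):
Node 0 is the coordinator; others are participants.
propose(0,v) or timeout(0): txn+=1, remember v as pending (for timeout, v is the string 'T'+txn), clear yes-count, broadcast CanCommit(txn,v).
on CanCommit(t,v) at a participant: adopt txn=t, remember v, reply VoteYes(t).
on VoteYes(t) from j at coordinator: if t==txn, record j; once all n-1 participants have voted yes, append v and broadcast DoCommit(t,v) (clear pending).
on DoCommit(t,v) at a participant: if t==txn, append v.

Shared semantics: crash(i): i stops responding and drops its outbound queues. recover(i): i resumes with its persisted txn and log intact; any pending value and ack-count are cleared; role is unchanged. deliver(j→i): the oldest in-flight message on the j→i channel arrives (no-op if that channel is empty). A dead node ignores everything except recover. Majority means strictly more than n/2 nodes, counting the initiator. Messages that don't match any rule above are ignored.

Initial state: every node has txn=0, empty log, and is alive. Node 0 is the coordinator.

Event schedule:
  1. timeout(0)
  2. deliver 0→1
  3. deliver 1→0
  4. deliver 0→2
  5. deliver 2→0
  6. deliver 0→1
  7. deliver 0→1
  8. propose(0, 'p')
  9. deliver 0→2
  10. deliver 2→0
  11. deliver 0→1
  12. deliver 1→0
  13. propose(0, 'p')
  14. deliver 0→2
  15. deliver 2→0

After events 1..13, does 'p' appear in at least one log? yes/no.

no

e1 timeout(0): 0[coor,t=1,-]
e2 deliver 0→1: 1[part,t=1,-]
e3 deliver 1→0: ·
e4 deliver 0→2: 2[part,t=1,-]
e5 deliver 2→0: 0[coor,t=1,T1]
e6 deliver 0→1: 1[part,t=1,T1]
e7 deliver 0→1: ·
e8 propose(0,'p'): 0[coor,t=2,T1]
e9 deliver 0→2: 2[part,t=1,T1]
e10 deliver 2→0: ·
e11 deliver 0→1: 1[part,t=2,T1]
e12 deliver 1→0: ·
e13 propose(0,'p'): 0[coor,t=3,T1]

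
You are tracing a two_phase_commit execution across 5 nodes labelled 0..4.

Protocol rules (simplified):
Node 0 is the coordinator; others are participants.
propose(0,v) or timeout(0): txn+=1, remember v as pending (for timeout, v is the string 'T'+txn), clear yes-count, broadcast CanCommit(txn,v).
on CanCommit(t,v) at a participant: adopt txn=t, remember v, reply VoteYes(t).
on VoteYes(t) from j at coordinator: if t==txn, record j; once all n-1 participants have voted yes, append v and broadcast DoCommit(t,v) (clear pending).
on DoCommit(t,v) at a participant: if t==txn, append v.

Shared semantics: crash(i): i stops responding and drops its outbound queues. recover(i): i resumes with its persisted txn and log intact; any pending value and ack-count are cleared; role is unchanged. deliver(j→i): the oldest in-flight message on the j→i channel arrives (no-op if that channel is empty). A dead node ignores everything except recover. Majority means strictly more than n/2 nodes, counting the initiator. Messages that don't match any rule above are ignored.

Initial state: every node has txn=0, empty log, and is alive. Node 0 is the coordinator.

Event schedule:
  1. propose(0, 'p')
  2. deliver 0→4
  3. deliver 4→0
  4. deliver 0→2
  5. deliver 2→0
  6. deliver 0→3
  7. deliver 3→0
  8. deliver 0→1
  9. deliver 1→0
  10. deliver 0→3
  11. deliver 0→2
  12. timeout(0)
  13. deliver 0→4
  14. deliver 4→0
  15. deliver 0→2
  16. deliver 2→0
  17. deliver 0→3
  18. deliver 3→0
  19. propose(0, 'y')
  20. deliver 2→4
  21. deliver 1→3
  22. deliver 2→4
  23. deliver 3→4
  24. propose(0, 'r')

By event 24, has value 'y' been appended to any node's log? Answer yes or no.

no

step 1 propose(0,'p'): 0={coor,t=1,log=-}
step 2 deliver 0→4: 4={part,t=1,log=-}
step 3 deliver 4→0: —
step 4 deliver 0→2: 2={part,t=1,log=-}
step 5 deliver 2→0: —
step 6 deliver 0→3: 3={part,t=1,log=-}
step 7 deliver 3→0: —
step 8 deliver 0→1: 1={part,t=1,log=-}
step 9 deliver 1→0: 0={coor,t=1,log=p}
step 10 deliver 0→3: 3={part,t=1,log=p}
step 11 deliver 0→2: 2={part,t=1,log=p}
step 12 timeout(0): 0={coor,t=2,log=p}
step 13 deliver 0→4: 4={part,t=1,log=p}
step 14 deliver 4→0: —
step 15 deliver 0→2: 2={part,t=2,log=p}
step 16 deliver 2→0: —
step 17 deliver 0→3: 3={part,t=2,log=p}
step 18 deliver 3→0: —
step 19 propose(0,'y'): 0={coor,t=3,log=p}
step 20 deliver 2→4: —
step 21 deliver 1→3: —
step 22 deliver 2→4: —
step 23 deliver 3→4: —
step 24 propose(0,'r'): 0={coor,t=4,log=p}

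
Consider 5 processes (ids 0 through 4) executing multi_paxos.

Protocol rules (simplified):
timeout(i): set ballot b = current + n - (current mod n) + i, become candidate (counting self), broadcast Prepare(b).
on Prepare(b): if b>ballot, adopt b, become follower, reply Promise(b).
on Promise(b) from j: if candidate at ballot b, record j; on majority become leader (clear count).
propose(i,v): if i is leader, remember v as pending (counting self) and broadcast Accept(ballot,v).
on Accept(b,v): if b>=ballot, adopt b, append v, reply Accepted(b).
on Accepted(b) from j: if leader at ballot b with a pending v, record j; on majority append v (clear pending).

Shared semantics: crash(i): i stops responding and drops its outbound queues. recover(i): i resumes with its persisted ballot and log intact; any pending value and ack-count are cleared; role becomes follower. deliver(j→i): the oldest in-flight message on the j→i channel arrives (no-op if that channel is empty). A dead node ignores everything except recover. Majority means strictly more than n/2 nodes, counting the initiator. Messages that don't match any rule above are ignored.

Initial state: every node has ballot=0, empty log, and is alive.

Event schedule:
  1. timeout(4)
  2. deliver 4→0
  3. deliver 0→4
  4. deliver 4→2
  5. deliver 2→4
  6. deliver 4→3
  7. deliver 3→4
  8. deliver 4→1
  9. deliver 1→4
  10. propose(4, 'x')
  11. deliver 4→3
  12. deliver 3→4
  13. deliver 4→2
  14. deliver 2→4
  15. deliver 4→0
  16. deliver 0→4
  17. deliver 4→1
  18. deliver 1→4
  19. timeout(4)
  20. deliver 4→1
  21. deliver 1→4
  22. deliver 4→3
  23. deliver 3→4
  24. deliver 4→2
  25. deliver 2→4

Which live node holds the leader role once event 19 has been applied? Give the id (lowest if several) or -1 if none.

-1

after 1 — timeout(4): n4:cand/b9/[-]
after 2 — deliver 4→0: n0:foll/b9/[-]
after 3 — deliver 0→4: ·
after 4 — deliver 4→2: n2:foll/b9/[-]
after 5 — deliver 2→4: n4:lead/b9/[-]
after 6 — deliver 4→3: n3:foll/b9/[-]
after 7 — deliver 3→4: ·
after 8 — deliver 4→1: n1:foll/b9/[-]
after 9 — deliver 1→4: ·
after 10 — propose(4,'x'): ·
after 11 — deliver 4→3: n3:foll/b9/[x]
after 12 — deliver 3→4: ·
after 13 — deliver 4→2: n2:foll/b9/[x]
after 14 — deliver 2→4: n4:lead/b9/[x]
after 15 — deliver 4→0: n0:foll/b9/[x]
after 16 — deliver 0→4: ·
after 17 — deliver 4→1: n1:foll/b9/[x]
after 18 — deliver 1→4: ·
after 19 — timeout(4): n4:cand/b14/[x]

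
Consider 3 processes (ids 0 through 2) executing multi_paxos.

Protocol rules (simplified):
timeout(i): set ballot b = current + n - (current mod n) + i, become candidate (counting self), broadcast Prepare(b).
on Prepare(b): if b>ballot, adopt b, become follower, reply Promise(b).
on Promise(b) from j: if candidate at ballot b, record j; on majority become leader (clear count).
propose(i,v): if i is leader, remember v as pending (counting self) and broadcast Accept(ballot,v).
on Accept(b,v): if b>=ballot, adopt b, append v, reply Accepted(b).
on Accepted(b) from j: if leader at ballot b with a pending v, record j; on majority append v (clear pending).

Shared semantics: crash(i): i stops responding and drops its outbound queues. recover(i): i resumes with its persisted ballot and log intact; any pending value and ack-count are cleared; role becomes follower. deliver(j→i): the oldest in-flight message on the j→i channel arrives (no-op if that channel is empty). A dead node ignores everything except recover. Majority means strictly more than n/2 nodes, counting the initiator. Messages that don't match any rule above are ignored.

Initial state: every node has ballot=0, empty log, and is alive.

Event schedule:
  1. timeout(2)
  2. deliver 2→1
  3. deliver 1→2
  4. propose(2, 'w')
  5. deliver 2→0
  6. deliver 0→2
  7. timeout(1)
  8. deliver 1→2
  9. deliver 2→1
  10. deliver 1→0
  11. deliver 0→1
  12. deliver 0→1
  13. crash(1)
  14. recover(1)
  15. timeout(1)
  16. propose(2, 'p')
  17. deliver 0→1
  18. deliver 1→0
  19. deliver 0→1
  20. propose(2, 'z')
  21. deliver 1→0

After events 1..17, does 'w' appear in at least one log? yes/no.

no

step 1 timeout(2): 2={cand,b=5,log=-}
step 2 deliver 2→1: 1={foll,b=5,log=-}
step 3 deliver 1→2: 2={lead,b=5,log=-}
step 4 propose(2,'w'): —
step 5 deliver 2→0: 0={foll,b=5,log=-}
step 6 deliver 0→2: —
step 7 timeout(1): 1={cand,b=7,log=-}
step 8 deliver 1→2: 2={foll,b=7,log=-}
step 9 deliver 2→1: —
step 10 deliver 1→0: 0={foll,b=7,log=-}
step 11 deliver 0→1: 1={lead,b=7,log=-}
step 12 deliver 0→1: —
step 13 crash(1): 1={✗lead,b=7,log=-}
step 14 recover(1): 1={foll,b=7,log=-}
step 15 timeout(1): 1={cand,b=10,log=-}
step 16 propose(2,'p'): —
step 17 deliver 0→1: —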